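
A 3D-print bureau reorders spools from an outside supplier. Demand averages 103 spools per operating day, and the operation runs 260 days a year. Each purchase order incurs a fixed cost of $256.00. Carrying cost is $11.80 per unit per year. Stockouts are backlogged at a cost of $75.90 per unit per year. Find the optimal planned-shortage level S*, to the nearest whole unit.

S* ≈ 156 spools

Annual demand D = 103 × 260 = 26,780.
With planned backorders, Q* = √(2DS/H) · √((H+B)/B).
√(2DS/H) = √(2 × 26,780 × 256 / 11.8) = 1077.952.
√((H+B)/B) = √((11.8+75.9)/75.9) = 1.0749.
Q* ≈ 1158.719.
S* = Q* · H/(H+B) = 1158.719 × 11.8/87.7 ≈ 155.905.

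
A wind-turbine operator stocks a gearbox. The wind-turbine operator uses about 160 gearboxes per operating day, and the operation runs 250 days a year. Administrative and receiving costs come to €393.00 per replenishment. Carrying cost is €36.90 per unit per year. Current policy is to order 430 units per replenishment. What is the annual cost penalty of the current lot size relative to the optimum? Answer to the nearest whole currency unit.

Extra cost ≈ €10,431 per year

Annual demand D = 160 × 250 = 40,000.
EOQ = √(2DS/H) = √(2 × 40,000 × 393 / 36.9) ≈ 923.06.
Cost at Q* = (D/Q*)S + (Q*/2)H = √(2DSH) ≈ €34,060.77.
Cost at Q = 430: (40,000/430)×393 + (430/2)×36.9 = €36,558.14 + €7,933.50 = €44,491.64.
Excess = €44,491.64 − €34,060.77 = €10,430.87.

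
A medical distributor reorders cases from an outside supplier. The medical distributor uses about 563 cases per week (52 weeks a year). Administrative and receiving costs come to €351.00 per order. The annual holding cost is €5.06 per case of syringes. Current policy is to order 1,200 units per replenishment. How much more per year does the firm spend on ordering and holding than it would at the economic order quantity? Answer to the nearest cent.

Extra cost ≈ €1,401.59 per year

Annual demand D = 563 × 52 = 29,276.
EOQ = √(2DS/H) = √(2 × 29,276 × 351 / 5.06) ≈ 2015.34.
Cost at Q* = (D/Q*)S + (Q*/2)H = √(2DSH) ≈ €10,197.64.
Cost at Q = 1,200: (29,276/1,200)×351 + (1,200/2)×5.06 = €8,563.23 + €3,036.00 = €11,599.23.
Excess = €11,599.23 − €10,197.64 = €1,401.59.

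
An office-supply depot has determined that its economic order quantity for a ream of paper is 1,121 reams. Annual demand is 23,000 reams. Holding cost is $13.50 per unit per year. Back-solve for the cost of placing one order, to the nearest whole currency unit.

Squaring Q* = √(2DS/H) gives Q*² = 2DS/H.
From Q* = √(2DS/H): S = Q*²H / (2D) = 1,121² × 13.5 / (2 × 23,000) = 368.7968.

S ≈ $369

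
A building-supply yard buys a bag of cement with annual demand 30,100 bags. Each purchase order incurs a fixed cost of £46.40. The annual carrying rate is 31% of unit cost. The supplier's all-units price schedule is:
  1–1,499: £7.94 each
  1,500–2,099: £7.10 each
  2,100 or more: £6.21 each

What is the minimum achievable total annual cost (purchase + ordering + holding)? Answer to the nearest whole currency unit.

Holding cost per unit per year at price C is H = 0.31·C.
Candidates are each tier's EOQ (if it falls in that tier) and each price-break quantity.
EOQ at £7.94 = 1065.3 (feasible in tier 1): TC = 30,100×£7.94 + (30,100/1065.3)×46.4 + (1065.3/2)×0.31×£7.94 = £241,616.09.
EOQ at £7.10 = 1126.5 < 1500, so use break Q=1500: TC = 30,100×£7.10 + (30,100/1500.0)×46.4 + (1500.0/2)×0.31×£7.10 = £216,291.84.
EOQ at £6.21 = 1204.6 < 2100, so use break Q=2100: TC = 30,100×£6.21 + (30,100/2100.0)×46.4 + (2100.0/2)×0.31×£6.21 = £189,607.42.
Lowest total cost among the candidates is at Q = 2100.0.

TC* ≈ £189,607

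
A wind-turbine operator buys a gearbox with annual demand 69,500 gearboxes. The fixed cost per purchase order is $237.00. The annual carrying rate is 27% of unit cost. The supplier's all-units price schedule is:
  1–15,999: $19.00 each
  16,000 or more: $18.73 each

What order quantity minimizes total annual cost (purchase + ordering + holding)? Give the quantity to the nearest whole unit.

Holding cost per unit per year at price C is H = 0.27·C.
For each price level, check whether its EOQ is feasible; otherwise the best quantity at that price is the breakpoint.
EOQ at $19.00 = 2534.1 (feasible in tier 1): TC = 69,500×$19.00 + (69,500/2534.1)×237 + (2534.1/2)×0.27×$19.00 = $1,333,499.91.
EOQ at $18.73 = 2552.3 < 16000, so use break Q=16000: TC = 69,500×$18.73 + (69,500/16000.0)×237 + (16000.0/2)×0.27×$18.73 = $1,343,221.27.
Lowest total cost is $1,333,499.91 at Q = 2534.1.

Q* ≈ 2,534 gearboxes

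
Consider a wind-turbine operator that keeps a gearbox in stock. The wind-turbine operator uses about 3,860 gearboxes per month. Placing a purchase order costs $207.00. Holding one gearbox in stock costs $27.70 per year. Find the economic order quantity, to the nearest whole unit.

Q* ≈ 832 gearboxes

Annual demand D = 3,860 × 12 = 46,320.
EOQ = √(2DS / H) = √(2 × 46,320 × 207 / 27.7).
= √(19,176,480 / 27.7) = √692,291.6968 ≈ 832.041.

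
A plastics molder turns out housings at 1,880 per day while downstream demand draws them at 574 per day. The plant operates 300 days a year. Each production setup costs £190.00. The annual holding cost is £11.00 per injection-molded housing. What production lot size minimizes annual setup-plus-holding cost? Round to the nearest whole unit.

Q* ≈ 2,926 housings

Annual demand D = 574 × 300 = 172,200.
Production build-up factor (1 − d/p) = 1 − 574/1,880 = 0.6947.
Q* = √(2DS / (H(1 − d/p))) = √(2 × 172,200 × 190 / (11 × 0.6947)).
= √(65,436,000 / 7.6415) ≈ 2926.303.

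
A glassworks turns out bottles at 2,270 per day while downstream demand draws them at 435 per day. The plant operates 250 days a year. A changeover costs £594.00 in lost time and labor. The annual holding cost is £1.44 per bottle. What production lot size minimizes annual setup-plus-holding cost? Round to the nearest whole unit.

Annual demand D = 435 × 250 = 108,750.
Production build-up factor (1 − d/p) = 1 − 435/2,270 = 0.8084.
Q* = √(2DS / (H(1 − d/p))) = √(2 × 108,750 × 594 / (1.44 × 0.8084)).
= √(129,195,000 / 1.1641) ≈ 10535.048.

Q* ≈ 10,535 bottles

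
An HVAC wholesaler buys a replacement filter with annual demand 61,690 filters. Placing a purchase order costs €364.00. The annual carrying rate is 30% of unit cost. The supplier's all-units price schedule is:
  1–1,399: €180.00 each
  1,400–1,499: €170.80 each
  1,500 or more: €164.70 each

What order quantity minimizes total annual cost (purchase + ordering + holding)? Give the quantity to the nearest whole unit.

Holding cost per unit per year at price C is H = 0.30·C.
For each price level, check whether its EOQ is feasible; otherwise the best quantity at that price is the breakpoint.
EOQ at €180.00 = 912.0 (feasible in tier 1): TC = 61,690×€180.00 + (61,690/912.0)×364 + (912.0/2)×0.30×€180.00 = €11,153,445.89.
EOQ at €170.80 = 936.2 < 1400, so use break Q=1400: TC = 61,690×€170.80 + (61,690/1400.0)×364 + (1400.0/2)×0.30×€170.80 = €10,588,559.40.
EOQ at €164.70 = 953.4 < 1500, so use break Q=1500: TC = 61,690×€164.70 + (61,690/1500.0)×364 + (1500.0/2)×0.30×€164.70 = €10,212,370.61.
Lowest total cost is €10,212,370.61 at Q = 1500.0.

Q* ≈ 1,500 filters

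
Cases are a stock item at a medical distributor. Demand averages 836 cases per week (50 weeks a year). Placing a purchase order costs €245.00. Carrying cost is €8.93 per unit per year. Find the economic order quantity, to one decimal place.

Annual demand D = 836 × 50 = 41,800.
EOQ = √(2DS / H) = √(2 × 41,800 × 245 / 8.93).
= √(20,482,000 / 8.93) = √2,293,617.0213 ≈ 1514.469.

Q* ≈ 1,514.5 cases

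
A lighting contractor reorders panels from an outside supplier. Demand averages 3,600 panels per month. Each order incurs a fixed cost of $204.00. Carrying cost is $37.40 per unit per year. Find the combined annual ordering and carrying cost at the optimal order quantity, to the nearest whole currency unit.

TC* ≈ $25,675

Annual demand D = 3,600 × 12 = 43,200.
EOQ = √(2DS/H) = √(2 × 43,200 × 204 / 37.4) ≈ 686.49.
At the optimum the two cost components are equal, so total cost = 2·(Q*/2)H = Q*·H.
Minimum total = √(2DSH) = √(2 × 43,200 × 204 × 37.4) ≈ 25674.841.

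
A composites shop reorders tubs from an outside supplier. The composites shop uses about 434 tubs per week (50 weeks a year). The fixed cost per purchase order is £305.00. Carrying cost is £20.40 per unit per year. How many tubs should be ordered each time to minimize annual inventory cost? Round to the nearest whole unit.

Q* ≈ 806 tubs

Annual demand D = 434 × 50 = 21,700.
EOQ = √(2DS / H) = √(2 × 21,700 × 305 / 20.4).
= √(13,237,000 / 20.4) = √648,872.549 ≈ 805.526.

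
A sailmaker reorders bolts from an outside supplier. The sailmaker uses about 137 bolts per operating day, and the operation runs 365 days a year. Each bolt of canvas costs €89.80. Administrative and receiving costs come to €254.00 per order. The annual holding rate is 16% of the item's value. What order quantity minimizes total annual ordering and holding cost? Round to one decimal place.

Annual demand D = 137 × 365 = 50,005.
Holding cost H = 0.16 × €89.80 = €14.3680 per unit per year.
EOQ = √(2DS / H) = √(2 × 50,005 × 254 / 14.368).
= √(25,402,540 / 14.368) = √1,767,994.1537 ≈ 1329.659.

Q* ≈ 1,329.7 bolts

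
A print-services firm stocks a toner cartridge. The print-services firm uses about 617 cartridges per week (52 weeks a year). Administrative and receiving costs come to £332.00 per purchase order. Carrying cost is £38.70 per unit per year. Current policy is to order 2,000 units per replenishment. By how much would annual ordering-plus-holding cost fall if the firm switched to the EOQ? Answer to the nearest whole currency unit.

Extra cost ≈ £15,313 per year

Annual demand D = 617 × 52 = 32,084.
EOQ = √(2DS/H) = √(2 × 32,084 × 332 / 38.7) ≈ 741.95.
Cost at Q* = (D/Q*)S + (Q*/2)H = √(2DSH) ≈ £28,713.34.
Cost at Q = 2,000: (32,084/2,000)×332 + (2,000/2)×38.7 = £5,325.94 + £38,700.00 = £44,025.94.
Excess = £44,025.94 − £28,713.34 = £15,312.60.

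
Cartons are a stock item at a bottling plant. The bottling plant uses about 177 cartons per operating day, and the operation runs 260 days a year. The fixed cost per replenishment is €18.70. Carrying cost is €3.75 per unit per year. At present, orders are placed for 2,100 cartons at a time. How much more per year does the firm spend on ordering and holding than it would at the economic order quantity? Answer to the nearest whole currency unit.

Annual demand D = 177 × 260 = 46,020.
EOQ = √(2DS/H) = √(2 × 46,020 × 18.7 / 3.75) ≈ 677.48.
Cost at Q* = (D/Q*)S + (Q*/2)H = √(2DSH) ≈ €2,540.53.
Cost at Q = 2,100: (46,020/2,100)×18.7 + (2,100/2)×3.75 = €409.80 + €3,937.50 = €4,347.30.
Excess = €4,347.30 − €2,540.53 = €1,806.76.

Extra cost ≈ €1,807 per year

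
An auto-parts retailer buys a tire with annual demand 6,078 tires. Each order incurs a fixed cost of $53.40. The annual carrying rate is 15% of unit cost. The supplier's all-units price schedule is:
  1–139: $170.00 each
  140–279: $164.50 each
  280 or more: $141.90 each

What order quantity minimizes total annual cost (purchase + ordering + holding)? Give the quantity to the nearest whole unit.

Holding cost per unit per year at price C is H = 0.15·C.
For each price level, check whether its EOQ is feasible; otherwise the best quantity at that price is the breakpoint.
Tier 1 ($170.00): EOQ = 159.5 exceeds tier's upper bound 139, so this tier is dominated.
EOQ at $164.50 = 162.2 (feasible in tier 2): TC = 6,078×$164.50 + (6,078/162.2)×53.4 + (162.2/2)×0.15×$164.50 = $1,003,833.16.
EOQ at $141.90 = 174.6 < 280, so use break Q=280: TC = 6,078×$141.90 + (6,078/280.0)×53.4 + (280.0/2)×0.15×$141.90 = $866,607.26.
Lowest total cost is $866,607.26 at Q = 280.0.

Q* ≈ 280 tires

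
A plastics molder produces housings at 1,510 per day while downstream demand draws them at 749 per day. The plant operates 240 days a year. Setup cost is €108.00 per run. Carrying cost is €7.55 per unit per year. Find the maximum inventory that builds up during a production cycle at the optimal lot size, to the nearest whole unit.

I_max ≈ 1,610 housings

Annual demand D = 749 × 240 = 179,760.
Production build-up factor (1 − d/p) = 1 − 749/1,510 = 0.5040.
Q* = √(2DS / (H(1 − d/p))) = √(2 × 179,760 × 108 / (7.55 × 0.5040)).
= √(38,828,160 / 3.805) ≈ 3194.450.
Maximum inventory = Q*(1 − d/p) = 3194.450 × 0.5040 ≈ 1609.918.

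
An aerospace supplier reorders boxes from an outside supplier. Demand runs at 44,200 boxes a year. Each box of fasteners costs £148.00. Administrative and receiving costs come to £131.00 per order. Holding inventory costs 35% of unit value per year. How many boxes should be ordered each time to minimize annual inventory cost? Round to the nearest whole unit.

Q* ≈ 473 boxes

Holding cost H = 0.35 × £148.00 = £51.8000 per unit per year.
EOQ = √(2DS / H) = √(2 × 44,200 × 131 / 51.8).
= √(11,580,400 / 51.8) = √223,559.8456 ≈ 472.821.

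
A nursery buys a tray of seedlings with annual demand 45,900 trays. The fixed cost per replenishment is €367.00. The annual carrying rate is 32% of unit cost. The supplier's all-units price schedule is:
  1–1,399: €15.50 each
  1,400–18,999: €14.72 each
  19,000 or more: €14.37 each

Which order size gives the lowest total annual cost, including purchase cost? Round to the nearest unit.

Holding cost per unit per year at price C is H = 0.32·C.
For each price level, check whether its EOQ is feasible; otherwise the best quantity at that price is the breakpoint.
Tier 1 (€15.50): EOQ = 2606.2 exceeds tier's upper bound 1399, so this tier is dominated.
EOQ at €14.72 = 2674.4 (feasible in tier 2): TC = 45,900×€14.72 + (45,900/2674.4)×367 + (2674.4/2)×0.32×€14.72 = €688,245.47.
EOQ at €14.37 = 2706.8 < 19000, so use break Q=19000: TC = 45,900×€14.37 + (45,900/19000.0)×367 + (19000.0/2)×0.32×€14.37 = €704,154.39.
Lowest total cost is €688,245.47 at Q = 2674.4.

Q* ≈ 2,674 trays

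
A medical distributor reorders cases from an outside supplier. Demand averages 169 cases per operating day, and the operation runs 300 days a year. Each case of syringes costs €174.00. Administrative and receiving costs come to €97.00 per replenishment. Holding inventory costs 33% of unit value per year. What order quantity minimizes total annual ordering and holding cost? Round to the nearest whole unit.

Annual demand D = 169 × 300 = 50,700.
Holding cost H = 0.33 × €174.00 = €57.4200 per unit per year.
EOQ = √(2DS / H) = √(2 × 50,700 × 97 / 57.42).
= √(9,835,800 / 57.42) = √171,295.7158 ≈ 413.879.

Q* ≈ 414 cases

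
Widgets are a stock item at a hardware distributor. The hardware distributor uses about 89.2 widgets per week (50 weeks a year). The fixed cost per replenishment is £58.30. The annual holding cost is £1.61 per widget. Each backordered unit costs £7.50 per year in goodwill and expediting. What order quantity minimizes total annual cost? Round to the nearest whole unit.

Annual demand D = 89.2 × 50 = 4,460.
With planned backorders, Q* = √(2DS/H) · √((H+B)/B).
√(2DS/H) = √(2 × 4,460 × 58.3 / 1.61) = 568.334.
√((H+B)/B) = √((1.61+7.5)/7.5) = 1.1021.
Q* ≈ 626.372.

Q* ≈ 626 widgets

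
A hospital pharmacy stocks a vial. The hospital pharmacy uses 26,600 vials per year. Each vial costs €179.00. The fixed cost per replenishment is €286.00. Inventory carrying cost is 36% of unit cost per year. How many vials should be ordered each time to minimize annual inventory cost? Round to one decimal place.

Holding cost H = 0.36 × €179.00 = €64.4400 per unit per year.
EOQ = √(2DS / H) = √(2 × 26,600 × 286 / 64.44).
= √(15,215,200 / 64.44) = √236,114.2148 ≈ 485.916.

Q* ≈ 485.9 vials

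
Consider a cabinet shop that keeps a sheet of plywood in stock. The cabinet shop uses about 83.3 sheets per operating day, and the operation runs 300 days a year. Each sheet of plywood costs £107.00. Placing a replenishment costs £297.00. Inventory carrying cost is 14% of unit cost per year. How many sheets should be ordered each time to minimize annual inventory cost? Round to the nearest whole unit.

Q* ≈ 995 sheets

Annual demand D = 83.3 × 300 = 24,990.
Holding cost H = 0.14 × £107.00 = £14.9800 per unit per year.
EOQ = √(2DS / H) = √(2 × 24,990 × 297 / 14.98).
= √(14,844,060 / 14.98) = √990,925.2336 ≈ 995.452.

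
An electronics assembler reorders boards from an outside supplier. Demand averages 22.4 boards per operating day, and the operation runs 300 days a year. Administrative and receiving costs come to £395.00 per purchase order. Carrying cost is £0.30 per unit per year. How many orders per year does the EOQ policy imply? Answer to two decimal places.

Annual demand D = 22.4 × 300 = 6,720.
Q* = √(2DS/H) = √(2 × 6,720 × 395 / 0.3) ≈ 4206.66.
Orders per year = D / Q* = 6,720 / 4206.66 ≈ 1.597.

N ≈ 1.60 orders per year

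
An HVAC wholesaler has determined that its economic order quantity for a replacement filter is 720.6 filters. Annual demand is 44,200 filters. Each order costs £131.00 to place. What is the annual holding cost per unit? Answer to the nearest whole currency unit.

H ≈ £22

Squaring Q* = √(2DS/H) gives Q*² = 2DS/H.
From Q* = √(2DS/H): H = 2DS / Q*² = 2 × 44,200 × 131 / 720.6² = 22.3015.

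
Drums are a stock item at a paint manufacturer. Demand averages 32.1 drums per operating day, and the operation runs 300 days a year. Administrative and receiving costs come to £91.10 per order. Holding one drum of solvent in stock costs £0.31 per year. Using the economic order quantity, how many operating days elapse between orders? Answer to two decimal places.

Annual demand D = 32.1 × 300 = 9,630.
Q* = √(2DS/H) = √(2 × 9,630 × 91.1 / 0.31) ≈ 2379.07.
Cycle time = Q*/D × 300 = 2379.07 / 9,630 × 300 ≈ 74.114 days.

T ≈ 74.11 days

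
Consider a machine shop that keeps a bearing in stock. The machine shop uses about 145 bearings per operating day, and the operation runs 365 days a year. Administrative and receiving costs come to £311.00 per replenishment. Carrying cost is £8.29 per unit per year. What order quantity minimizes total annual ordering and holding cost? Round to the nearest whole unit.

Q* ≈ 1,993 bearings

Annual demand D = 145 × 365 = 52,925.
EOQ = √(2DS / H) = √(2 × 52,925 × 311 / 8.29).
= √(32,919,350 / 8.29) = √3,970,971.0495 ≈ 1992.730.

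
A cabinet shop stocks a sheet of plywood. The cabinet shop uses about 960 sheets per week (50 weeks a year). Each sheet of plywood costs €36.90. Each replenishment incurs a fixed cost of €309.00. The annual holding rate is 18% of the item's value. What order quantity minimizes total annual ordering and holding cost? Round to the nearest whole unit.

Q* ≈ 2,113 sheets

Annual demand D = 960 × 50 = 48,000.
Holding cost H = 0.18 × €36.90 = €6.6420 per unit per year.
EOQ = √(2DS / H) = √(2 × 48,000 × 309 / 6.642).
= √(29,664,000 / 6.642) = √4,466,124.6612 ≈ 2113.321.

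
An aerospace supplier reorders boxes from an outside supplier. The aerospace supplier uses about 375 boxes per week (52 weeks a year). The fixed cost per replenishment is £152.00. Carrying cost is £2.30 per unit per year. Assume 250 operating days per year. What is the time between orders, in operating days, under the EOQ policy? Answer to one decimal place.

T ≈ 20.6 days

Annual demand D = 375 × 52 = 19,500.
EOQ = √(2DS/H) = √(2 × 19,500 × 152 / 2.3) ≈ 1605.43.
Cycle time = Q*/D × 250 = 1605.43 / 19,500 × 250 ≈ 20.582 days.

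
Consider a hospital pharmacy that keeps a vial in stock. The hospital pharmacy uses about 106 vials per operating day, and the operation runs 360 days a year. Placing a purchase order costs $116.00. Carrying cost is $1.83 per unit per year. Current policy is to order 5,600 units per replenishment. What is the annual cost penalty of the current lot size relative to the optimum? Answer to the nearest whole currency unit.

Annual demand D = 106 × 360 = 38,160.
EOQ = √(2DS/H) = √(2 × 38,160 × 116 / 1.83) ≈ 2199.49.
Cost at Q* = (D/Q*)S + (Q*/2)H = √(2DSH) ≈ $4,025.07.
Cost at Q = 5,600: (38,160/5,600)×116 + (5,600/2)×1.83 = $790.46 + $5,124.00 = $5,914.46.
Excess = $5,914.46 − $4,025.07 = $1,889.38.

Extra cost ≈ $1,889 per year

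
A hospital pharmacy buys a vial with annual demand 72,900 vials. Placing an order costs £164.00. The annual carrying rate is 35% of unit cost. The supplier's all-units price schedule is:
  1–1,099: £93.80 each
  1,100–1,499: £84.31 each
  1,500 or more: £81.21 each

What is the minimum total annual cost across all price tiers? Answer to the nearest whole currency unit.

Holding cost per unit per year at price C is H = 0.35·C.
For each price level, check whether its EOQ is feasible; otherwise the best quantity at that price is the breakpoint.
EOQ at £93.80 = 853.4 (feasible in tier 1): TC = 72,900×£93.80 + (72,900/853.4)×164 + (853.4/2)×0.35×£93.80 = £6,866,037.94.
EOQ at £84.31 = 900.2 < 1100, so use break Q=1100: TC = 72,900×£84.31 + (72,900/1100.0)×164 + (1100.0/2)×0.35×£84.31 = £6,173,297.40.
EOQ at £81.21 = 917.2 < 1500, so use break Q=1500: TC = 72,900×£81.21 + (72,900/1500.0)×164 + (1500.0/2)×0.35×£81.21 = £5,949,497.03.
Lowest total cost among the candidates is at Q = 1500.0.

TC* ≈ £5,949,497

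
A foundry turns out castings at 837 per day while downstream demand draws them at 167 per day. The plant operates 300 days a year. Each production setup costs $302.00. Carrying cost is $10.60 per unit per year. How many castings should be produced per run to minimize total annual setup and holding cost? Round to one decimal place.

Q* ≈ 1,888.5 castings

Annual demand D = 167 × 300 = 50,100.
Production build-up factor (1 − d/p) = 1 − 167/837 = 0.8005.
Q* = √(2DS / (H(1 − d/p))) = √(2 × 50,100 × 302 / (10.6 × 0.8005)).
= √(30,260,400 / 8.4851) ≈ 1888.468.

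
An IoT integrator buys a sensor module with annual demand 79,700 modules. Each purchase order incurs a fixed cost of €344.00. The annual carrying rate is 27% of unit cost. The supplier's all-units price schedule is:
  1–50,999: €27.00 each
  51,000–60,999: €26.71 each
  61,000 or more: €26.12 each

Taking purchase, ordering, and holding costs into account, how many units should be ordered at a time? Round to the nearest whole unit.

Q* ≈ 2,743 modules

Holding cost per unit per year at price C is H = 0.27·C.
Evaluate total cost at each tier's feasible EOQ or, if the EOQ is below the tier, at the tier's minimum quantity.
EOQ at €27.00 = 2742.6 (feasible in tier 1): TC = 79,700×€27.00 + (79,700/2742.6)×344 + (2742.6/2)×0.27×€27.00 = €2,171,893.42.
EOQ at €26.71 = 2757.4 < 51000, so use break Q=51000: TC = 79,700×€26.71 + (79,700/51000.0)×344 + (51000.0/2)×0.27×€26.71 = €2,313,222.93.
EOQ at €26.12 = 2788.4 < 61000, so use break Q=61000: TC = 79,700×€26.12 + (79,700/61000.0)×344 + (61000.0/2)×0.27×€26.12 = €2,297,311.66.
Lowest total cost is €2,171,893.42 at Q = 2742.6.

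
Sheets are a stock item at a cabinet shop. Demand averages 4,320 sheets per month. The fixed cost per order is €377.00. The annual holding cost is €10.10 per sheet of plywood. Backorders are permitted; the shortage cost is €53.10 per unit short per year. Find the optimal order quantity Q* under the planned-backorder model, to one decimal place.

Annual demand D = 4,320 × 12 = 51,840.
With planned backorders, Q* = √(2DS/H) · √((H+B)/B).
√(2DS/H) = √(2 × 51,840 × 377 / 10.1) = 1967.241.
√((H+B)/B) = √((10.1+53.1)/53.1) = 1.0910.
Q* ≈ 2146.193.

Q* ≈ 2,146.2 sheets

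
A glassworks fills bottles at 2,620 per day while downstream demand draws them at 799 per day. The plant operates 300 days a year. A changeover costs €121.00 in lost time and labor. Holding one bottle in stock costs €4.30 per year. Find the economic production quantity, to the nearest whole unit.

Q* ≈ 4,406 bottles

Annual demand D = 799 × 300 = 239,700.
Production build-up factor (1 − d/p) = 1 − 799/2,620 = 0.6950.
Q* = √(2DS / (H(1 − d/p))) = √(2 × 239,700 × 121 / (4.3 × 0.6950)).
= √(58,007,400 / 2.9887) ≈ 4405.581.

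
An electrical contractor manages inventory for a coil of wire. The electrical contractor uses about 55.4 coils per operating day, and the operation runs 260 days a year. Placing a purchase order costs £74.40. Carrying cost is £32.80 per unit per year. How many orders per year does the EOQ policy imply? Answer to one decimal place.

Annual demand D = 55.4 × 260 = 14,404.
Q* = √(2DS/H) = √(2 × 14,404 × 74.4 / 32.8) ≈ 255.63.
Orders per year = D / Q* = 14,404 / 255.63 ≈ 56.348.

N ≈ 56.3 orders per year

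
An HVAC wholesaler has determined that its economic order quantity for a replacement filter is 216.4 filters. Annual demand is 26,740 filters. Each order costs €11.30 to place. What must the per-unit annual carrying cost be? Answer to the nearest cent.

The basic EOQ model gives Q* = √(2DS/H); rearrange for the unknown.
From Q* = √(2DS/H): H = 2DS / Q*² = 2 × 26,740 × 11.3 / 216.4² = 12.9049.

H ≈ €12.90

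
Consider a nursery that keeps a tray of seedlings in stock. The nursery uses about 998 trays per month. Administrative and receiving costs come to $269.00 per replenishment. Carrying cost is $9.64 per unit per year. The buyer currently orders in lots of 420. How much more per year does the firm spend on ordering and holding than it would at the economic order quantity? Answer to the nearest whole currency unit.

Annual demand D = 998 × 12 = 11,976.
EOQ = √(2DS/H) = √(2 × 11,976 × 269 / 9.64) ≈ 817.54.
Cost at Q* = (D/Q*)S + (Q*/2)H = √(2DSH) ≈ $7,881.08.
Cost at Q = 420: (11,976/420)×269 + (420/2)×9.64 = $7,670.34 + $2,024.40 = $9,694.74.
Excess = $9,694.74 − $7,881.08 = $1,813.67.

Extra cost ≈ $1,814 per year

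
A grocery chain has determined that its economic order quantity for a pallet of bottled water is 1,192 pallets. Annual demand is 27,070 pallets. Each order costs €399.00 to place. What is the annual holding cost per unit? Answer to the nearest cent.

Invert the EOQ relation Q*² = 2DS/H.
From Q* = √(2DS/H): H = 2DS / Q*² = 2 × 27,070 × 399 / 1,192² = 15.2033.

H ≈ €15.20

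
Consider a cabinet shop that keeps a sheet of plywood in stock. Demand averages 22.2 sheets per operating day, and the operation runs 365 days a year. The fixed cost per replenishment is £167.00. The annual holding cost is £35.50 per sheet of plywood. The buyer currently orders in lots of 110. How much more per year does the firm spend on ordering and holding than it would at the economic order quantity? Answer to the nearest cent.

Extra cost ≈ £4,452.43 per year

Annual demand D = 22.2 × 365 = 8,103.
EOQ = √(2DS/H) = √(2 × 8,103 × 167 / 35.5) ≈ 276.11.
Cost at Q* = (D/Q*)S + (Q*/2)H = √(2DSH) ≈ £9,801.90.
Cost at Q = 110: (8,103/110)×167 + (110/2)×35.5 = £12,301.83 + £1,952.50 = £14,254.33.
Excess = £14,254.33 − £9,801.90 = £4,452.43.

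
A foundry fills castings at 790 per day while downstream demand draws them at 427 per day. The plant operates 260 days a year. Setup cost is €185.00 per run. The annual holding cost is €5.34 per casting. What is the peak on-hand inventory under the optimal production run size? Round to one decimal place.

Annual demand D = 427 × 260 = 111,020.
Production build-up factor (1 − d/p) = 1 − 427/790 = 0.4595.
Q* = √(2DS / (H(1 − d/p))) = √(2 × 111,020 × 185 / (5.34 × 0.4595)).
= √(41,077,400 / 2.4537) ≈ 4091.580.
Maximum inventory = Q*(1 − d/p) = 4091.580 × 0.4595 ≈ 1880.055.

I_max ≈ 1,880.1 castings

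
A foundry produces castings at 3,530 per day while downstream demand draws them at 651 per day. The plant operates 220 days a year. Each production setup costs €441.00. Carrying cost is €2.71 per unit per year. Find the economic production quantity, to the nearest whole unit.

Annual demand D = 651 × 220 = 143,220.
Production build-up factor (1 − d/p) = 1 − 651/3,530 = 0.8156.
Q* = √(2DS / (H(1 − d/p))) = √(2 × 143,220 × 441 / (2.71 × 0.8156)).
= √(126,320,040 / 2.2102) ≈ 7559.934.

Q* ≈ 7,560 castings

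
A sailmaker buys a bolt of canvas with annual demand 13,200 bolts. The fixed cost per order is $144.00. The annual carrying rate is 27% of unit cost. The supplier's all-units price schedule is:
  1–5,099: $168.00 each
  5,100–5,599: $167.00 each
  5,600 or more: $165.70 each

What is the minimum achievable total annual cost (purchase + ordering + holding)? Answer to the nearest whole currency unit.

Holding cost per unit per year at price C is H = 0.27·C.
Evaluate total cost at each tier's feasible EOQ or, if the EOQ is below the tier, at the tier's minimum quantity.
EOQ at $168.00 = 289.5 (feasible in tier 1): TC = 13,200×$168.00 + (13,200/289.5)×144 + (289.5/2)×0.27×$168.00 = $2,230,731.66.
EOQ at $167.00 = 290.4 < 5100, so use break Q=5100: TC = 13,200×$167.00 + (13,200/5100.0)×144 + (5100.0/2)×0.27×$167.00 = $2,319,752.21.
EOQ at $165.70 = 291.5 < 5600, so use break Q=5600: TC = 13,200×$165.70 + (13,200/5600.0)×144 + (5600.0/2)×0.27×$165.70 = $2,312,848.63.
Lowest total cost among the candidates is at Q = 289.5.

TC* ≈ $2,230,732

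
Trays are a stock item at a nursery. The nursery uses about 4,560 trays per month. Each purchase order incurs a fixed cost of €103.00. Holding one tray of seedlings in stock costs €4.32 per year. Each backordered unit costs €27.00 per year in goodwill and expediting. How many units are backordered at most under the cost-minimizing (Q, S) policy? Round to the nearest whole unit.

S* ≈ 240 trays

Annual demand D = 4,560 × 12 = 54,720.
With planned backorders, Q* = √(2DS/H) · √((H+B)/B).
√(2DS/H) = √(2 × 54,720 × 103 / 4.32) = 1615.343.
√((H+B)/B) = √((4.32+27)/27) = 1.0770.
Q* ≈ 1739.778.
S* = Q* · H/(H+B) = 1739.778 × 4.32/31.32 ≈ 239.969.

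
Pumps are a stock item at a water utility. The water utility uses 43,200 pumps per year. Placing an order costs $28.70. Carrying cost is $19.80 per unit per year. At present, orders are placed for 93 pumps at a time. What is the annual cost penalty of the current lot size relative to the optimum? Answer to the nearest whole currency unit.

EOQ = √(2DS/H) = √(2 × 43,200 × 28.7 / 19.8) ≈ 353.89.
Cost at Q* = (D/Q*)S + (Q*/2)H = √(2DSH) ≈ $7,006.97.
Cost at Q = 93: (43,200/93)×28.7 + (93/2)×19.8 = $13,331.61 + $920.70 = $14,252.31.
Excess = $14,252.31 − $7,006.97 = $7,245.34.

Extra cost ≈ $7,245 per year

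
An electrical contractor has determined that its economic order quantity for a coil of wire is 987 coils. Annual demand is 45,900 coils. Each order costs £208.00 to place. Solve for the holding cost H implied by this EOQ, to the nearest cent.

The basic EOQ model gives Q* = √(2DS/H); rearrange for the unknown.
From Q* = √(2DS/H): H = 2DS / Q*² = 2 × 45,900 × 208 / 987² = 19.6007.

H ≈ £19.60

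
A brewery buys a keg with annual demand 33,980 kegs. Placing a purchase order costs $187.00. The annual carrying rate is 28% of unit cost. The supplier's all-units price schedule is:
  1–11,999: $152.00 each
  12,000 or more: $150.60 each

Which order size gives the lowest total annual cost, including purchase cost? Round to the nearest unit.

Q* ≈ 546 kegs

Holding cost per unit per year at price C is H = 0.28·C.
Evaluate total cost at each tier's feasible EOQ or, if the EOQ is below the tier, at the tier's minimum quantity.
EOQ at $152.00 = 546.4 (feasible in tier 1): TC = 33,980×$152.00 + (33,980/546.4)×187 + (546.4/2)×0.28×$152.00 = $5,188,216.71.
EOQ at $150.60 = 549.0 < 12000, so use break Q=12000: TC = 33,980×$150.60 + (33,980/12000.0)×187 + (12000.0/2)×0.28×$150.60 = $5,370,925.52.
Lowest total cost is $5,188,216.71 at Q = 546.4.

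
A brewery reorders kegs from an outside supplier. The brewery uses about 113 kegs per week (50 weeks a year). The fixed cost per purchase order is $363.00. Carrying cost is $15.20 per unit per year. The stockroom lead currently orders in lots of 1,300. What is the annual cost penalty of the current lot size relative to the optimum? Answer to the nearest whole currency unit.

Extra cost ≈ $3,562 per year

Annual demand D = 113 × 50 = 5,650.
EOQ = √(2DS/H) = √(2 × 5,650 × 363 / 15.2) ≈ 519.48.
Cost at Q* = (D/Q*)S + (Q*/2)H = √(2DSH) ≈ $7,896.13.
Cost at Q = 1,300: (5,650/1,300)×363 + (1,300/2)×15.2 = $1,577.65 + $9,880.00 = $11,457.65.
Excess = $11,457.65 − $7,896.13 = $3,561.52.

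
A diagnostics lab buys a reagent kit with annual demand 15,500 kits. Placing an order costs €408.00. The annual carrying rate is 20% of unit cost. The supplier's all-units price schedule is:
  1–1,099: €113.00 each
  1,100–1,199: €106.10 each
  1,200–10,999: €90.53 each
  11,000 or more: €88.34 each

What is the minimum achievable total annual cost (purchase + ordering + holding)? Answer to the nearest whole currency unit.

TC* ≈ €1,419,349

Holding cost per unit per year at price C is H = 0.20·C.
Candidates are each tier's EOQ (if it falls in that tier) and each price-break quantity.
EOQ at €113.00 = 748.1 (feasible in tier 1): TC = 15,500×€113.00 + (15,500/748.1)×408 + (748.1/2)×0.20×€113.00 = €1,768,406.95.
EOQ at €106.10 = 772.0 < 1100, so use break Q=1100: TC = 15,500×€106.10 + (15,500/1100.0)×408 + (1100.0/2)×0.20×€106.10 = €1,661,970.09.
EOQ at €90.53 = 835.8 < 1200, so use break Q=1200: TC = 15,500×€90.53 + (15,500/1200.0)×408 + (1200.0/2)×0.20×€90.53 = €1,419,348.60.
EOQ at €88.34 = 846.1 < 11000, so use break Q=11000: TC = 15,500×€88.34 + (15,500/11000.0)×408 + (11000.0/2)×0.20×€88.34 = €1,467,018.91.
Lowest total cost among the candidates is at Q = 1200.0.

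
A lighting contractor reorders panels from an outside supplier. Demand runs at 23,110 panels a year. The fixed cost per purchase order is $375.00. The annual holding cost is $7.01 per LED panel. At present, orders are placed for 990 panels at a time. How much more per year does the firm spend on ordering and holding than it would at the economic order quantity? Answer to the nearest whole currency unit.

Extra cost ≈ $1,201 per year

EOQ = √(2DS/H) = √(2 × 23,110 × 375 / 7.01) ≈ 1572.43.
Cost at Q* = (D/Q*)S + (Q*/2)H = √(2DSH) ≈ $11,022.74.
Cost at Q = 990: (23,110/990)×375 + (990/2)×7.01 = $8,753.79 + $3,469.95 = $12,223.74.
Excess = $12,223.74 − $11,022.74 = $1,201.00.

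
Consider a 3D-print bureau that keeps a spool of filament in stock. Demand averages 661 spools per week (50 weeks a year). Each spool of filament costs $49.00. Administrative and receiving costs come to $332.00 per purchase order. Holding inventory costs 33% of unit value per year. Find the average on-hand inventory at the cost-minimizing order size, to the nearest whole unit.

Average inventory ≈ 582 spools

Annual demand D = 661 × 50 = 33,050.
Holding cost H = 0.33 × $49.00 = $16.1700 per unit per year.
The optimal lot size = √(2DS/H) = √(2 × 33,050 × 332 / 16.17) ≈ 1164.97.
Average inventory = Q*/2 ≈ 1164.97 / 2 = 582.485.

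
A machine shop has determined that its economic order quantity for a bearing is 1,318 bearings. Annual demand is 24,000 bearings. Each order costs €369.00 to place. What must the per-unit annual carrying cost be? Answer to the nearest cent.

The basic EOQ model gives Q* = √(2DS/H); rearrange for the unknown.
From Q* = √(2DS/H): H = 2DS / Q*² = 2 × 24,000 × 369 / 1,318² = 10.1962.

H ≈ €10.20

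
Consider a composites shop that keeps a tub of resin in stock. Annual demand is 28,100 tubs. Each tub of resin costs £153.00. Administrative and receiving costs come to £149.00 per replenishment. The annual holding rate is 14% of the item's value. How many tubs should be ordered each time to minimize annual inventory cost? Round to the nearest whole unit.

Holding cost H = 0.14 × £153.00 = £21.4200 per unit per year.
EOQ = √(2DS / H) = √(2 × 28,100 × 149 / 21.42).
= √(8,373,800 / 21.42) = √390,933.7068 ≈ 625.247.

Q* ≈ 625 tubs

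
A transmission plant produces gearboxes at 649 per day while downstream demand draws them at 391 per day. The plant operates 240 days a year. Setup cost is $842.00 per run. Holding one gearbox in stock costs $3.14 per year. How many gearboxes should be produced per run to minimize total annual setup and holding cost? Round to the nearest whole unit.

Q* ≈ 11,252 gearboxes

Annual demand D = 391 × 240 = 93,840.
Production build-up factor (1 − d/p) = 1 − 391/649 = 0.3975.
Q* = √(2DS / (H(1 − d/p))) = √(2 × 93,840 × 842 / (3.14 × 0.3975)).
= √(158,026,560 / 1.2483) ≈ 11251.559.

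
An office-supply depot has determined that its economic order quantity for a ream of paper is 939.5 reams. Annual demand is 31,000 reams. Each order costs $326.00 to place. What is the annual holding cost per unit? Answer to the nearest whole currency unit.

Squaring Q* = √(2DS/H) gives Q*² = 2DS/H.
From Q* = √(2DS/H): H = 2DS / Q*² = 2 × 31,000 × 326 / 939.5² = 22.8990.

H ≈ $23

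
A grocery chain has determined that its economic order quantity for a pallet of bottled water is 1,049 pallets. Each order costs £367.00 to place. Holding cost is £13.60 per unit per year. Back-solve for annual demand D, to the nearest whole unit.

Squaring Q* = √(2DS/H) gives Q*² = 2DS/H.
From Q* = √(2DS/H): D = Q*²H / (2S) = 1,049² × 13.6 / (2 × 367) = 20388.901.

D ≈ 20,389 pallets per year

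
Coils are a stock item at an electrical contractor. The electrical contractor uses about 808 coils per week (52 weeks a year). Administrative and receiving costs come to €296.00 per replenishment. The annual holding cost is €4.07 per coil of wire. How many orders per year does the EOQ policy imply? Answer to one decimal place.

Annual demand D = 808 × 52 = 42,016.
The optimal lot size = √(2DS/H) = √(2 × 42,016 × 296 / 4.07) ≈ 2472.13.
Orders per year = D / Q* = 42,016 / 2472.13 ≈ 16.996.

N ≈ 17.0 orders per year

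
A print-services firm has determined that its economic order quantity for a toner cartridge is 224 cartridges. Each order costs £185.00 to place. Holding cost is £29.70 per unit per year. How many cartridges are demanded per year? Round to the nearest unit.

D ≈ 4,028 cartridges per year

Squaring Q* = √(2DS/H) gives Q*² = 2DS/H.
From Q* = √(2DS/H): D = Q*²H / (2S) = 224² × 29.7 / (2 × 185) = 4027.641.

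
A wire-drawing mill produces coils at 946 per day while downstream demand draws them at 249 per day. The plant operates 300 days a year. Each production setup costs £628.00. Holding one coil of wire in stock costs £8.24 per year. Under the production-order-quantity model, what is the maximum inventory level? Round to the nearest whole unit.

I_max ≈ 2,896 coils

Annual demand D = 249 × 300 = 74,700.
Production build-up factor (1 − d/p) = 1 − 249/946 = 0.7368.
Q* = √(2DS / (H(1 − d/p))) = √(2 × 74,700 × 628 / (8.24 × 0.7368)).
= √(93,823,200 / 6.0711) ≈ 3931.160.
Maximum inventory = Q*(1 − d/p) = 3931.160 × 0.7368 ≈ 2896.425.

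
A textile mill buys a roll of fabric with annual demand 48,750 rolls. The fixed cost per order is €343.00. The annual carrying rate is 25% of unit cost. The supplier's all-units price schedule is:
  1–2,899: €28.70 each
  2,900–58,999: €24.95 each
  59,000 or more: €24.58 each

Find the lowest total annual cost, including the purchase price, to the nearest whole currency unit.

Holding cost per unit per year at price C is H = 0.25·C.
For each price level, check whether its EOQ is feasible; otherwise the best quantity at that price is the breakpoint.
EOQ at €28.70 = 2158.9 (feasible in tier 1): TC = 48,750×€28.70 + (48,750/2158.9)×343 + (2158.9/2)×0.25×€28.70 = €1,414,615.32.
EOQ at €24.95 = 2315.5 < 2900, so use break Q=2900: TC = 48,750×€24.95 + (48,750/2900.0)×343 + (2900.0/2)×0.25×€24.95 = €1,231,122.82.
EOQ at €24.58 = 2332.9 < 59000, so use break Q=59000: TC = 48,750×€24.58 + (48,750/59000.0)×343 + (59000.0/2)×0.25×€24.58 = €1,379,835.91.
Lowest total cost among the candidates is at Q = 2900.0.

TC* ≈ €1,231,123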